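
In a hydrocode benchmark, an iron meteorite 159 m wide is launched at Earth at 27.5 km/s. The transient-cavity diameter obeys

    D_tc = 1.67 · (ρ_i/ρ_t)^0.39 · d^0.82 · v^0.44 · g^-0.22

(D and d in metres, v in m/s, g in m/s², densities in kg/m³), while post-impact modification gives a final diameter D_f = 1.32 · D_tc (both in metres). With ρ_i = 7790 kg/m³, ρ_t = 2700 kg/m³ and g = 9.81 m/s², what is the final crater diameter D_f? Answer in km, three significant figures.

D_f ≈ 11.6 km

v = 27500 m/s.
(ρ_i/ρ_t)^0.39 = (7790/2700)^0.39 = 1.512
d^0.82 = 159^0.82 = 63.85
v^0.44 = 27500^0.44 = 89.81
g^-0.22 = 9.81^-0.22 = 0.6051
D_tc = 1.67 × 1.512 × 63.85 × 89.81 × 0.6051 = 8762 m
D_f = 1.32 × 8762 = 11566 m
     = 11.57 km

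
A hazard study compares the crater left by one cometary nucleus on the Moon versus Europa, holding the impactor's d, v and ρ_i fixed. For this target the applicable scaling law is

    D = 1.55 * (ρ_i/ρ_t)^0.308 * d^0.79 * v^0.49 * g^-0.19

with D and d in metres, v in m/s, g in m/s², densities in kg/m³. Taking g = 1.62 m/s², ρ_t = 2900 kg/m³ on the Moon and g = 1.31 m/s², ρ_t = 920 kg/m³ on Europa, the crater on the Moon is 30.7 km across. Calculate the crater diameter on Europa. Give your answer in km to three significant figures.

The impactor-only factors (d, v, ρ_i) cancel in the ratio, leaving D_Europa/D_Moon = (g_Europa/g_Moon)^-0.19 · (ρ_t,Moon/ρ_t,Europa)^0.308.
(1.31/1.62)^-0.19 = 0.8086^-0.19 = 1.041
(2900/920)^0.308 = 3.152^0.308 = 1.424
Ratio = 1.041 × 1.424 = 1.482
D_Europa = 1.482 × 30.7 km = 45.5 km

D ≈ 45.5 km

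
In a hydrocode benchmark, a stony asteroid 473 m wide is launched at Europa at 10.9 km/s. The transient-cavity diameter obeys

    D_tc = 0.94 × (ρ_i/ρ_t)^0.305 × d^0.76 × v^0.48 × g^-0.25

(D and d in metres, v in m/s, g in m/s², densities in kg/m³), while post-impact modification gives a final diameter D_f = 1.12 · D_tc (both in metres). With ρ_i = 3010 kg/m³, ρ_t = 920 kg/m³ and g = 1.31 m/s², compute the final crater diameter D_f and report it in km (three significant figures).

v = 10900 m/s.
(ρ_i/ρ_t)^0.305 = (3010/920)^0.305 = 1.436
d^0.76 = 473^0.76 = 107.9
v^0.48 = 10900^0.48 = 86.69
g^-0.25 = 1.31^-0.25 = 0.9347
D_tc = 0.94 × 1.436 × 107.9 × 86.69 × 0.9347 = 11800 m
D_f = 1.12 × 11800 = 13216 m
     = 13.22 km

D_f ≈ 13.2 km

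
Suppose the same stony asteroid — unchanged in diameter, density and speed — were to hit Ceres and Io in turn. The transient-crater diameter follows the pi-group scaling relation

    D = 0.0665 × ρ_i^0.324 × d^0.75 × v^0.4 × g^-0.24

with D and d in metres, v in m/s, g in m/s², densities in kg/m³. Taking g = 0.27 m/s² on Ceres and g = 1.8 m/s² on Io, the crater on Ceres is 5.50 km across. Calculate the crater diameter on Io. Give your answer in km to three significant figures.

D ≈ 3.49 km

All impactor-dependent factors cancel in the ratio, leaving D_Io/D_Ceres = (g_Io/g_Ceres)^-0.24.
(1.8/0.27)^-0.24 = 6.667^-0.24 = 0.6342
D_Io = 0.6342 × 5.50 km = 3.49 km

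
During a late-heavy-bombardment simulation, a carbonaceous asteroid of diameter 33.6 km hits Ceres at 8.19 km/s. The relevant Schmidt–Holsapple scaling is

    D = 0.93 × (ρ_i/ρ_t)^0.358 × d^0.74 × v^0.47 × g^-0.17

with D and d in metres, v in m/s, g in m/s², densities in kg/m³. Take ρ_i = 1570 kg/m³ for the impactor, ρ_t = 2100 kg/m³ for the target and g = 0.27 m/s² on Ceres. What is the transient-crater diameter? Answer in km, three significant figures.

In SI units: d = 33600 m, v = 8190 m/s.
(ρ_i/ρ_t)^0.358 = (1570/2100)^0.358 = 0.9011
d^0.74 = 33600^0.74 = 2236
v^0.47 = 8190^0.47 = 69.06
g^-0.17 = 0.27^-0.17 = 1.249
D = 0.93 × 0.9011 × 2236 × 69.06 × 1.249 = 1.616 × 10^5 m
   = 161.6 km

D ≈ 162 km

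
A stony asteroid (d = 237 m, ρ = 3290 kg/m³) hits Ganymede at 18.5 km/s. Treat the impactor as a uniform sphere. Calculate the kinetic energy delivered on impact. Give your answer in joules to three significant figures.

E ≈ 3.92 × 10^18 J

v = 18500 m/s.
Mass m = (π/6) ρ d³ = (π/6) × 3290 × (237)³ = 2.293 × 10^10 kg
E = ½ m v² = 0.5 × 2.293 × 10^10 × (18500)² = 3.924 × 10^18 J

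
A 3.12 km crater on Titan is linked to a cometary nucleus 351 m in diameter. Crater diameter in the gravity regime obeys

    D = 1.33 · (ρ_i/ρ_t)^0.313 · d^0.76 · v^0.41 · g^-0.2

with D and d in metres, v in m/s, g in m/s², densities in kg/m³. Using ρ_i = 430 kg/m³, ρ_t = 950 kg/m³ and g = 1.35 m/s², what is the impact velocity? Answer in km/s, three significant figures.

Rearranging for v: v = [D / (1.33 · (430/950)^0.313 · 351^0.76 · 1.35^-0.2)]^(1/0.41).
D = 3120 m.
(430/950)^0.313 = 0.7803
351^0.76 = 85.99
1.35^-0.2 = 0.9417
Denominator = 1.33 × 0.7803 × 85.99 × 0.9417 = 84.04
D / 84.04 = 3120 / 84.04 = 37.13
v = 37.13^(1/0.41) = 37.13^2.439 = 6738 m/s

v ≈ 6.74 km/s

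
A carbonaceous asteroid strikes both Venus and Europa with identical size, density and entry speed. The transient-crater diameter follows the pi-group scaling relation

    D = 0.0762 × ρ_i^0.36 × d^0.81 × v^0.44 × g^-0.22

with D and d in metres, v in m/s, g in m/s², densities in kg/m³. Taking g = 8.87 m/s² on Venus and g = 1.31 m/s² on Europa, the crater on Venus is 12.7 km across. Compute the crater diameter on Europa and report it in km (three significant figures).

All impactor-dependent factors cancel in the ratio, leaving D_Europa/D_Venus = (g_Europa/g_Venus)^-0.22.
(1.31/8.87)^-0.22 = 0.1477^-0.22 = 1.523
D_Europa = 1.523 × 12.7 km = 19.3 km

D ≈ 19.3 km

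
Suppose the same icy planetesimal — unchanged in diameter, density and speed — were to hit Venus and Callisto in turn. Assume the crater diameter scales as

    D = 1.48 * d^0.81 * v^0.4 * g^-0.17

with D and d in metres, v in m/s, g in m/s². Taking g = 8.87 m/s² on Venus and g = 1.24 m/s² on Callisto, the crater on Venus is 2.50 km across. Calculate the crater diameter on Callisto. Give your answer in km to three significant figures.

D ≈ 3.49 km

All impactor-dependent factors cancel in the ratio, leaving D_Callisto/D_Venus = (g_Callisto/g_Venus)^-0.17.
(1.24/8.87)^-0.17 = 0.1398^-0.17 = 1.397
D_Callisto = 1.397 × 2.50 km = 3.49 km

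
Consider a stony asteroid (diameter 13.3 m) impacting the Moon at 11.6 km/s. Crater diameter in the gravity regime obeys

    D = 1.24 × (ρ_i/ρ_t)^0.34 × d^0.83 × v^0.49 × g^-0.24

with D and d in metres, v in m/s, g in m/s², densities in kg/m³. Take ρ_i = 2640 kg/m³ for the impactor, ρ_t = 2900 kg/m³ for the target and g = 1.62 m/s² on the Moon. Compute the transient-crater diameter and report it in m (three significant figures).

D ≈ 899 m

In SI units: v = 11600 m/s.
(ρ_i/ρ_t)^0.34 = (2640/2900)^0.34 = 0.9686
d^0.83 = 13.3^0.83 = 8.566
v^0.49 = 11600^0.49 = 98.08
g^-0.24 = 1.62^-0.24 = 0.8907
D = 1.24 × 0.9686 × 8.566 × 98.08 × 0.8907 = 898.8 m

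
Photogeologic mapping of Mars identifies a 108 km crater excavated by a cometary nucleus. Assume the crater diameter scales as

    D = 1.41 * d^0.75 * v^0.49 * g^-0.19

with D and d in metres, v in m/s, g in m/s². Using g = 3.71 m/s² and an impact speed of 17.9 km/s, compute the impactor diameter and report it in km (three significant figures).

d ≈ 7.55 km

Rearranging for d: d = [D / (1.41 · 17900^0.49 · 3.71^-0.19)]^(1/0.75).
D = 108000 m.
17900^0.49 = 121.3
3.71^-0.19 = 0.7795
Denominator = 1.41 × 121.3 × 0.7795 = 133.3
D / 133.3 = 108000 / 133.3 = 810.2
d = 810.2^(1/0.75) = 810.2^1.3333 = 7551 m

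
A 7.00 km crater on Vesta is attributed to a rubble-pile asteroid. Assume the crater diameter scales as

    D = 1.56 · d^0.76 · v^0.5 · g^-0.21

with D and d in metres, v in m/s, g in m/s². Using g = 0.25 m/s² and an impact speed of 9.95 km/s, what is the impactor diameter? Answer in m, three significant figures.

Rearranging for d: d = [D / (1.56 · 9950^0.5 · 0.25^-0.21)]^(1/0.76).
D = 7000 m.
9950^0.5 = 99.75
0.25^-0.21 = 1.338
Denominator = 1.56 × 99.75 × 1.338 = 208.2
D / 208.2 = 7000 / 208.2 = 33.62
d = 33.62^(1/0.76) = 33.62^1.3158 = 102.0 m

d ≈ 102 m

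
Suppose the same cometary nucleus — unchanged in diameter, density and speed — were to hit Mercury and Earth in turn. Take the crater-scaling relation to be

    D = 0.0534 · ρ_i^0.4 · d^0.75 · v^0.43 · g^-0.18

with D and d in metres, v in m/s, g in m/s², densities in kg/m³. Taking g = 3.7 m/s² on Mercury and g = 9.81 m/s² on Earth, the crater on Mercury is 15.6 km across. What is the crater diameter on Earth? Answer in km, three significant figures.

D ≈ 13.1 km

All impactor-dependent factors cancel in the ratio, leaving D_Earth/D_Mercury = (g_Earth/g_Mercury)^-0.18.
(9.81/3.7)^-0.18 = 2.651^-0.18 = 0.8390
D_Earth = 0.8390 × 15.6 km = 13.1 km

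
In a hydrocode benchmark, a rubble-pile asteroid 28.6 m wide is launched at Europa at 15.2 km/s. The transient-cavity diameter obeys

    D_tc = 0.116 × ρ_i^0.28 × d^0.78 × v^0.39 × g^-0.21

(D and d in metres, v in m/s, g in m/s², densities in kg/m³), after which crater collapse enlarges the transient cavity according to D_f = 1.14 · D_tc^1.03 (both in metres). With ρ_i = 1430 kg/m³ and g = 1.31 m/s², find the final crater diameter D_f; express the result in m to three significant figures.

v = 15200 m/s.
ρ_i^0.28 = 1430^0.28 = 7.647
d^0.78 = 28.6^0.78 = 13.68
v^0.39 = 15200^0.39 = 42.75
g^-0.21 = 1.31^-0.21 = 0.9449
D_tc = 0.116 × 7.647 × 13.68 × 42.75 × 0.9449 = 490.2 m
D_f = 1.14 × (490.2)^1.03 = 673.0 m

D_f ≈ 673 m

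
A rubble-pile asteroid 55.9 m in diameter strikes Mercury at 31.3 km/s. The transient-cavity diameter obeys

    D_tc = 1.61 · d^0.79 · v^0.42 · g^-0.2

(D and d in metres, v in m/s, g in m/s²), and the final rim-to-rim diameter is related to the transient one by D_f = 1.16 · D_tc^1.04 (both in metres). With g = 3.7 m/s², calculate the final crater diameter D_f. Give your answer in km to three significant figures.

v = 31300 m/s.
d^0.79 = 55.9^0.79 = 24.01
v^0.42 = 31300^0.42 = 77.29
g^-0.2 = 3.7^-0.2 = 0.7698
D_tc = 1.61 × 24.01 × 77.29 × 0.7698 = 2300 m
D_f = 1.16 × (2300)^1.04 = 3636 m
     = 3.636 km

D_f ≈ 3.64 km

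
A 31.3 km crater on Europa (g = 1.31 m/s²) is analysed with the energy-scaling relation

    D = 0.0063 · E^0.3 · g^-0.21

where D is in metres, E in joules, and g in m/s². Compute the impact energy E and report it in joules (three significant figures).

Rearranging: E = [D / (0.0063 · g^-0.21)]^(1/0.3).
D = 31300 m.
g^-0.21 = 1.31^-0.21 = 0.9449
D / (0.0063 × 0.9449) = 31300 / (5.953 × 10^-3) = 5.258 × 10^6
E = (5.258 × 10^6)^3.3333 = 2.526 × 10^22 J

E ≈ 2.53 × 10^22 J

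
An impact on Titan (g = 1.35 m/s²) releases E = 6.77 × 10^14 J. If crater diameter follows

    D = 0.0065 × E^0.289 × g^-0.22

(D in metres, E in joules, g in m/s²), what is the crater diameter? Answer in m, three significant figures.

E^0.289 = (6.77 × 10^14)^0.289 = 1.932 × 10^4
g^-0.22 = 1.35^-0.22 = 0.9361
D = 0.0065 × 1.932 × 10^4 × 0.9361 = 117.6 m

D ≈ 118 m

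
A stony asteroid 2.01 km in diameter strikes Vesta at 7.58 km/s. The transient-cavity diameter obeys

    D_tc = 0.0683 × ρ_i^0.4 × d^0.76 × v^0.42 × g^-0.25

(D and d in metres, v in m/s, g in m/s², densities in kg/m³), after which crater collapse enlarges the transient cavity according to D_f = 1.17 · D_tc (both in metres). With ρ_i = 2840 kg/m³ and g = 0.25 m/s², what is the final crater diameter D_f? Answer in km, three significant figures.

In SI: d = 2010 m, v = 7580 m/s.
ρ_i^0.4 = 2840^0.4 = 24.06
d^0.76 = 2010^0.76 = 323.9
v^0.42 = 7580^0.42 = 42.61
g^-0.25 = 0.25^-0.25 = 1.414
D_tc = 0.0683 × 24.06 × 323.9 × 42.61 × 1.414 = 32070 m
D_f = 1.17 × 32070 = 37522 m
     = 37.52 km

D_f ≈ 37.5 km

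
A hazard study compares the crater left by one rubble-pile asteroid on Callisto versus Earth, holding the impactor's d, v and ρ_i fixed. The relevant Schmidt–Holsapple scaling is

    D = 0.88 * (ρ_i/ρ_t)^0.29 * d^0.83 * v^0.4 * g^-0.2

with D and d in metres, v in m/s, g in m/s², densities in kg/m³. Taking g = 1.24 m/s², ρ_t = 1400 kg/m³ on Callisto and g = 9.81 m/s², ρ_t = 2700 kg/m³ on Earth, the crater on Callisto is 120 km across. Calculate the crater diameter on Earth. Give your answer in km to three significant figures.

The impactor-only factors (d, v, ρ_i) cancel in the ratio, leaving D_Earth/D_Callisto = (g_Earth/g_Callisto)^-0.2 · (ρ_t,Callisto/ρ_t,Earth)^0.29.
(9.81/1.24)^-0.2 = 7.911^-0.2 = 0.6612
(1400/2700)^0.29 = 0.5185^0.29 = 0.8266
Ratio = 0.6612 × 0.8266 = 0.5465
D_Earth = 0.5465 × 120 km = 65.6 km

D ≈ 65.6 km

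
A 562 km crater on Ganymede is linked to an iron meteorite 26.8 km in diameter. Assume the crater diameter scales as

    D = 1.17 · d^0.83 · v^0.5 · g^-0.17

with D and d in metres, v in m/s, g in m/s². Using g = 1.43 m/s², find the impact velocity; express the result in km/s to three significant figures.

Rearranging for v: v = [D / (1.17 · 26800^0.83 · 1.43^-0.17)]^(1/0.5).
D = 562000 m.
26800^0.83 = 4735
1.43^-0.17 = 0.9410
Denominator = 1.17 × 4735 × 0.9410 = 5213
D / 5213 = 562000 / 5213 = 107.8
v = 107.8^(1/0.5) = 107.8^2 = 11621 m/s

v ≈ 11.6 km/s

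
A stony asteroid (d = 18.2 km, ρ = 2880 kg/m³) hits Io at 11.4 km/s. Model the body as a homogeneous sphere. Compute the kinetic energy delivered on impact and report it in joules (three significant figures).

d = 18200 m; v = 11400 m/s.
Mass m = (π/6) ρ d³ = (π/6) × 2880 × (18200)³ = 9.091 × 10^15 kg
E = ½ m v² = 0.5 × 9.091 × 10^15 × (11400)² = 5.907 × 10^23 J

E ≈ 5.91 × 10^23 J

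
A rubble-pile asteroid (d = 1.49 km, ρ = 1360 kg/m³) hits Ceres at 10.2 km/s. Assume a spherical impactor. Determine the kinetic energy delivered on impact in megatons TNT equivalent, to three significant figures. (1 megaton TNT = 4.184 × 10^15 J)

d = 1490 m; v = 10200 m/s.
Mass m = (π/6) ρ d³ = (π/6) × 1360 × (1490)³ = 2.356 × 10^12 kg
E = ½ m v² = 0.5 × 2.356 × 10^12 × (10200)² = 1.226 × 10^20 J
   = 1.226 × 10^20 / 4.184×10^15 = 29302 Mt

E ≈ 29300 Mt TNT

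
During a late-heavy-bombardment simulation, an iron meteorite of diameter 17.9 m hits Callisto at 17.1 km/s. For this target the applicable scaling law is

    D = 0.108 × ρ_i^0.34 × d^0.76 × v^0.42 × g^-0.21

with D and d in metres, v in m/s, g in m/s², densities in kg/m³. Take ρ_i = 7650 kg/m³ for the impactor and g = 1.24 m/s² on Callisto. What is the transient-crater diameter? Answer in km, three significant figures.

D ≈ 1.16 km

In SI units: v = 17100 m/s.
ρ_i^0.34 = 7650^0.34 = 20.91
d^0.76 = 17.9^0.76 = 8.957
v^0.42 = 17100^0.42 = 59.96
g^-0.21 = 1.24^-0.21 = 0.9558
D = 0.108 × 20.91 × 8.957 × 59.96 × 0.9558 = 1159 m
   = 1.159 km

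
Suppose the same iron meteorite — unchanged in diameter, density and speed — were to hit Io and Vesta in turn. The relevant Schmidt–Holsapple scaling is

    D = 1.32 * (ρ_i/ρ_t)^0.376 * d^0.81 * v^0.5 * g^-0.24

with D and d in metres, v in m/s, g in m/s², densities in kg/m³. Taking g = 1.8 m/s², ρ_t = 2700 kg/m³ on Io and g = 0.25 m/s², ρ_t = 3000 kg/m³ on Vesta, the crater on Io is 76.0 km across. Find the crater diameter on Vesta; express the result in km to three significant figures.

D ≈ 117 km

The impactor-only factors (d, v, ρ_i) cancel in the ratio, leaving D_Vesta/D_Io = (g_Vesta/g_Io)^-0.24 · (ρ_t,Io/ρ_t,Vesta)^0.376.
(0.25/1.8)^-0.24 = 0.1389^-0.24 = 1.606
(2700/3000)^0.376 = 0.9000^0.376 = 0.9612
Ratio = 1.606 × 0.9612 = 1.544
D_Vesta = 1.544 × 76.0 km = 117 km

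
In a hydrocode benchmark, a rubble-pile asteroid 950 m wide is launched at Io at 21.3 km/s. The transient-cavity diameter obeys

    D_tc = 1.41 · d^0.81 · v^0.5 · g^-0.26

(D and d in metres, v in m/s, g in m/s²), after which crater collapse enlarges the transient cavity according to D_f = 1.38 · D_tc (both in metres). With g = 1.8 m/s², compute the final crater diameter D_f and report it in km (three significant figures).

v = 21300 m/s.
d^0.81 = 950^0.81 = 258.2
v^0.5 = 21300^0.5 = 145.9
g^-0.26 = 1.8^-0.26 = 0.8583
D_tc = 1.41 × 258.2 × 145.9 × 0.8583 = 45590 m
D_f = 1.38 × 45590 = 62914 m
     = 62.91 km

D_f ≈ 62.9 km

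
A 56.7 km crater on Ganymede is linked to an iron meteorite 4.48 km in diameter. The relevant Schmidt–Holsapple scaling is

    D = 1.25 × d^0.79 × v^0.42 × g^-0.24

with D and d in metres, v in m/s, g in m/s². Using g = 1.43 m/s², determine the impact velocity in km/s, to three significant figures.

v ≈ 20.3 km/s

Rearranging for v: v = [D / (1.25 · 4480^0.79 · 1.43^-0.24)]^(1/0.42).
D = 56700 m.
4480^0.79 = 766.5
1.43^-0.24 = 0.9177
Denominator = 1.25 × 766.5 × 0.9177 = 879.3
D / 879.3 = 56700 / 879.3 = 64.48
v = 64.48^(1/0.42) = 64.48^2.381 = 20335 m/s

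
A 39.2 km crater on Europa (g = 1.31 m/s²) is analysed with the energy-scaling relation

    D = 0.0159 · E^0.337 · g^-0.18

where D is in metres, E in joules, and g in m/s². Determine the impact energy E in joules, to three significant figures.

Rearranging: E = [D / (0.0159 · g^-0.18)]^(1/0.337).
D = 39200 m.
g^-0.18 = 1.31^-0.18 = 0.9526
D / (0.0159 × 0.9526) = 39200 / (0.01515) = 2.587 × 10^6
E = (2.587 × 10^6)^2.9674 = 1.070 × 10^19 J

E ≈ 1.07 × 10^19 J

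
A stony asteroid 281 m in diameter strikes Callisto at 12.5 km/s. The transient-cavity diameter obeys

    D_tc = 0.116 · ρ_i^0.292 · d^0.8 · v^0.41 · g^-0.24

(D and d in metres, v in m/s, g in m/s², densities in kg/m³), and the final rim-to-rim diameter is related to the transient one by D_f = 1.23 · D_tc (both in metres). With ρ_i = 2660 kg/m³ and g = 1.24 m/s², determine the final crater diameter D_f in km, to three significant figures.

D_f ≈ 5.90 km

v = 12500 m/s.
ρ_i^0.292 = 2660^0.292 = 10.00
d^0.8 = 281^0.8 = 90.98
v^0.41 = 12500^0.41 = 47.83
g^-0.24 = 1.24^-0.24 = 0.9497
D_tc = 0.116 × 10.00 × 90.98 × 47.83 × 0.9497 = 4794 m
D_f = 1.23 × 4794 = 5897 m
     = 5.897 km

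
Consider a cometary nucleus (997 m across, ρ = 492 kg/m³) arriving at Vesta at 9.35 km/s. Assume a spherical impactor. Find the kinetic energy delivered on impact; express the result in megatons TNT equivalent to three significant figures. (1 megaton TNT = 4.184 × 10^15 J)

v = 9350 m/s.
Mass m = (π/6) ρ d³ = (π/6) × 492 × (997)³ = 2.553 × 10^11 kg
E = ½ m v² = 0.5 × 2.553 × 10^11 × (9350)² = 1.116 × 10^19 J
   = 1.116 × 10^19 / 4.184×10^15 = 2667 Mt

E ≈ 2670 Mt TNT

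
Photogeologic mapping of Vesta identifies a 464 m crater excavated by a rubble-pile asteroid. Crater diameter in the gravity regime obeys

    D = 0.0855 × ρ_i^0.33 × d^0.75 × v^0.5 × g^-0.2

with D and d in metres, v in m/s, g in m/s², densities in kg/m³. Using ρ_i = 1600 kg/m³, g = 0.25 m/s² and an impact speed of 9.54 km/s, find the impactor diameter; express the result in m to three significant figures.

d ≈ 5.70 m

Rearranging for d: d = [D / (0.0855 · 1600^0.33 · 9540^0.5 · 0.25^-0.2)]^(1/0.75).
1600^0.33 = 11.41
9540^0.5 = 97.67
0.25^-0.2 = 1.320
Denominator = 0.0855 × 11.41 × 97.67 × 1.320 = 125.8
D / 125.8 = 464 / 125.8 = 3.688
d = 3.688^(1/0.75) = 3.688^1.3333 = 5.698 m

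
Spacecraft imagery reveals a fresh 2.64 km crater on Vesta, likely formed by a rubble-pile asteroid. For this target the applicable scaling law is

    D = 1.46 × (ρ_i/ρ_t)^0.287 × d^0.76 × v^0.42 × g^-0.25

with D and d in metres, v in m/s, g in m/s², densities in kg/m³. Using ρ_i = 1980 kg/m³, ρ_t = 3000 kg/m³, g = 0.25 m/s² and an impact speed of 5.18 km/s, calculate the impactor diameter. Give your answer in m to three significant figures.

d ≈ 127 m

Rearranging for d: d = [D / (1.46 · (1980/3000)^0.287 · 5180^0.42 · 0.25^-0.25)]^(1/0.76).
D = 2640 m.
(1980/3000)^0.287 = 0.8876
5180^0.42 = 36.31
0.25^-0.25 = 1.414
Denominator = 1.46 × 0.8876 × 36.31 × 1.414 = 66.53
D / 66.53 = 2640 / 66.53 = 39.68
d = 39.68^(1/0.76) = 39.68^1.3158 = 126.9 m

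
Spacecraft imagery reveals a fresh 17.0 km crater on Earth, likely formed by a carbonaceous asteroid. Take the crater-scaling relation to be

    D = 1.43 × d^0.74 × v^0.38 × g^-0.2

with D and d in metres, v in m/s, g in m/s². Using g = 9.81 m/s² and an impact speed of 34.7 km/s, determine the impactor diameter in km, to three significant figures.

d ≈ 2.78 km

Rearranging for d: d = [D / (1.43 · 34700^0.38 · 9.81^-0.2)]^(1/0.74).
D = 17000 m.
34700^0.38 = 53.13
9.81^-0.2 = 0.6334
Denominator = 1.43 × 53.13 × 0.6334 = 48.12
D / 48.12 = 17000 / 48.12 = 353.3
d = 353.3^(1/0.74) = 353.3^1.3514 = 2777 m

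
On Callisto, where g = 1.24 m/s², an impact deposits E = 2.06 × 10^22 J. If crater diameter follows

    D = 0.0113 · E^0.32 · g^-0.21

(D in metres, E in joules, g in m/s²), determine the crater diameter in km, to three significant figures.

E^0.32 = (2.06 × 10^22)^0.32 = 1.382 × 10^7
g^-0.21 = 1.24^-0.21 = 0.9558
D = 0.0113 × 1.382 × 10^7 × 0.9558 = 1.493 × 10^5 m
   = 149.3 km

D ≈ 149 km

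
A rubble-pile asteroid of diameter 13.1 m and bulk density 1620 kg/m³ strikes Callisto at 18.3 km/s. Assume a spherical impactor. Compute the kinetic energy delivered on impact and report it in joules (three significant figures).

E ≈ 3.19 × 10^14 J

v = 18300 m/s.
Mass m = (π/6) ρ d³ = (π/6) × 1620 × (13.1)³ = 1.907 × 10^6 kg
E = ½ m v² = 0.5 × 1.907 × 10^6 × (18300)² = 3.193 × 10^14 J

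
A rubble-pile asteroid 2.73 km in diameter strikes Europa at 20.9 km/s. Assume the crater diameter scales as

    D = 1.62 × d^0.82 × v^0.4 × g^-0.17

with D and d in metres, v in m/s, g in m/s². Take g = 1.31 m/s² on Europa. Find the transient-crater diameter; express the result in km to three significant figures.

In SI units: d = 2730 m, v = 20900 m/s.
d^0.82 = 2730^0.82 = 657.1
v^0.4 = 20900^0.4 = 53.46
g^-0.17 = 1.31^-0.17 = 0.9551
D = 1.62 × 657.1 × 53.46 × 0.9551 = 54353 m
   = 54.35 km

D ≈ 54.4 km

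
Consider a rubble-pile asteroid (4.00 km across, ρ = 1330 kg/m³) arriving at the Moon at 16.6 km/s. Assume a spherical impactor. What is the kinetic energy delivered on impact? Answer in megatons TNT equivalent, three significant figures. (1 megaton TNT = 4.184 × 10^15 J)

E ≈ 1.47 × 10^6 Mt TNT

d = 4000 m; v = 16600 m/s.
Mass m = (π/6) ρ d³ = (π/6) × 1330 × (4000)³ = 4.457 × 10^13 kg
E = ½ m v² = 0.5 × 4.457 × 10^13 × (16600)² = 6.141 × 10^21 J
   = 6.141 × 10^21 / 4.184×10^15 = 1.468 × 10^6 Mt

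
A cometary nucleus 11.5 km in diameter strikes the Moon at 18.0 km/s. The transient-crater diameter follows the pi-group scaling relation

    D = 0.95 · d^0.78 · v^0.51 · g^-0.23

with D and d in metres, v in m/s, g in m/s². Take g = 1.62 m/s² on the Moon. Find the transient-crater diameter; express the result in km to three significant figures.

In SI units: d = 11500 m, v = 18000 m/s.
d^0.78 = 11500^0.78 = 1470
v^0.51 = 18000^0.51 = 148.0
g^-0.23 = 1.62^-0.23 = 0.8950
D = 0.95 × 1470 × 148.0 × 0.8950 = 1.850 × 10^5 m
   = 185.0 km

D ≈ 185 km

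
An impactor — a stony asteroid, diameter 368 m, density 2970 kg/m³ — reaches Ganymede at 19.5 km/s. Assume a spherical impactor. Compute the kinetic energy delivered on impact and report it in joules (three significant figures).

E ≈ 1.47 × 10^19 J

v = 19500 m/s.
Mass m = (π/6) ρ d³ = (π/6) × 2970 × (368)³ = 7.750 × 10^10 kg
E = ½ m v² = 0.5 × 7.750 × 10^10 × (19500)² = 1.473 × 10^19 J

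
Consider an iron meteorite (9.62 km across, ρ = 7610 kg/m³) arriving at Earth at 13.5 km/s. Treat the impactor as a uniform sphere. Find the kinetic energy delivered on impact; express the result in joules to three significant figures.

E ≈ 3.23 × 10^23 J

d = 9620 m; v = 13500 m/s.
Mass m = (π/6) ρ d³ = (π/6) × 7610 × (9620)³ = 3.547 × 10^15 kg
E = ½ m v² = 0.5 × 3.547 × 10^15 × (13500)² = 3.232 × 10^23 J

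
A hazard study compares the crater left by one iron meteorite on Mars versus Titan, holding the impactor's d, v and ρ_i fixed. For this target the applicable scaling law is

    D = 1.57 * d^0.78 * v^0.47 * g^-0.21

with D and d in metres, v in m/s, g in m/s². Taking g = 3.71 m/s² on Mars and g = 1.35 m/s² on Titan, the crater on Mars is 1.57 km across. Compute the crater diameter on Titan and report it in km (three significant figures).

All impactor-dependent factors cancel in the ratio, leaving D_Titan/D_Mars = (g_Titan/g_Mars)^-0.21.
(1.35/3.71)^-0.21 = 0.3639^-0.21 = 1.236
D_Titan = 1.236 × 1.57 km = 1.94 km

D ≈ 1.94 km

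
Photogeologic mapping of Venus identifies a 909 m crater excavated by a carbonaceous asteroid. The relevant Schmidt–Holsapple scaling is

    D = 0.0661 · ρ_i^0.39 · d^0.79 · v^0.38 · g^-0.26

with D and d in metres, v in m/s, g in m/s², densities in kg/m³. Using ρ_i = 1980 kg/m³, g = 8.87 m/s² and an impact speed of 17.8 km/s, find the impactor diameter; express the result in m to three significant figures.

d ≈ 75.6 m

Rearranging for d: d = [D / (0.0661 · 1980^0.39 · 17800^0.38 · 8.87^-0.26)]^(1/0.79).
1980^0.39 = 19.31
17800^0.38 = 41.22
8.87^-0.26 = 0.5669
Denominator = 0.0661 × 19.31 × 41.22 × 0.5669 = 29.83
D / 29.83 = 909 / 29.83 = 30.47
d = 30.47^(1/0.79) = 30.47^1.2658 = 75.56 m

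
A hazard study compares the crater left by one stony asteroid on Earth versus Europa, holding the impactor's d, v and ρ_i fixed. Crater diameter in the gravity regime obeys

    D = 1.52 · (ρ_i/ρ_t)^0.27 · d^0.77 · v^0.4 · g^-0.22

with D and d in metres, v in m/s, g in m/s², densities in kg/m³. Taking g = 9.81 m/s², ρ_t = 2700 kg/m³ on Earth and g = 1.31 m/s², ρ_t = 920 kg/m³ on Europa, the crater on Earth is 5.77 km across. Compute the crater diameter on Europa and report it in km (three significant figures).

D ≈ 12.0 km

The impactor-only factors (d, v, ρ_i) cancel in the ratio, leaving D_Europa/D_Earth = (g_Europa/g_Earth)^-0.22 · (ρ_t,Earth/ρ_t,Europa)^0.27.
(1.31/9.81)^-0.22 = 0.1335^-0.22 = 1.557
(2700/920)^0.27 = 2.935^0.27 = 1.337
Ratio = 1.557 × 1.337 = 2.082
D_Europa = 2.082 × 5.77 km = 12.0 km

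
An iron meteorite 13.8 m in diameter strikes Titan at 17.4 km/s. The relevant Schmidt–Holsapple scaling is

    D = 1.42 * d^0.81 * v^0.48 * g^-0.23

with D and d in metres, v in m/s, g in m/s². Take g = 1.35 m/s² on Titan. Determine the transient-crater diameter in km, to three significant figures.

In SI units: v = 17400 m/s.
d^0.81 = 13.8^0.81 = 8.381
v^0.48 = 17400^0.48 = 108.5
g^-0.23 = 1.35^-0.23 = 0.9333
D = 1.42 × 8.381 × 108.5 × 0.9333 = 1205 m
   = 1.205 km

D ≈ 1.21 km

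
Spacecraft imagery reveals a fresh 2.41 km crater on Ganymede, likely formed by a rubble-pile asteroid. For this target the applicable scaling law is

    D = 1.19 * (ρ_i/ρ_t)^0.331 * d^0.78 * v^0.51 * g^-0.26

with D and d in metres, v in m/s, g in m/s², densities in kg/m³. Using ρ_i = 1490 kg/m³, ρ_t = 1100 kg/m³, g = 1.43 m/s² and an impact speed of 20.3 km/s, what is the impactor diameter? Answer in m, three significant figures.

Rearranging for d: d = [D / (1.19 · (1490/1100)^0.331 · 20300^0.51 · 1.43^-0.26)]^(1/0.78).
D = 2410 m.
(1490/1100)^0.331 = 1.106
20300^0.51 = 157.3
1.43^-0.26 = 0.9112
Denominator = 1.19 × 1.106 × 157.3 × 0.9112 = 188.6
D / 188.6 = 2410 / 188.6 = 12.78
d = 12.78^(1/0.78) = 12.78^1.2821 = 26.22 m

d ≈ 26.2 m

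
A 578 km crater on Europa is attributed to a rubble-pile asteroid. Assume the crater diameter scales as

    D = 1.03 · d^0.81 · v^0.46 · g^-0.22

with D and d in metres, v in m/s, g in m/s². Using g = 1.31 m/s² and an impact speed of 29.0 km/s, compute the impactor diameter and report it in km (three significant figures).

d ≈ 39.4 km

Rearranging for d: d = [D / (1.03 · 29000^0.46 · 1.31^-0.22)]^(1/0.81).
D = 578000 m.
29000^0.46 = 112.9
1.31^-0.22 = 0.9423
Denominator = 1.03 × 112.9 × 0.9423 = 109.6
D / 109.6 = 578000 / 109.6 = 5274
d = 5274^(1/0.81) = 5274^1.2346 = 39387 m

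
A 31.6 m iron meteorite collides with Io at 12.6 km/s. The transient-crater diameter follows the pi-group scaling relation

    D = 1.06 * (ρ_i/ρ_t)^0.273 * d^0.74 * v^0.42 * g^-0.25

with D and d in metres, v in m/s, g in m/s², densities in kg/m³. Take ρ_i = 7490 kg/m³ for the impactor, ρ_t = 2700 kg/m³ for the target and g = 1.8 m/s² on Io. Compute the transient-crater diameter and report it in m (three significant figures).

In SI units: v = 12600 m/s.
(ρ_i/ρ_t)^0.273 = (7490/2700)^0.273 = 1.321
d^0.74 = 31.6^0.74 = 12.88
v^0.42 = 12600^0.42 = 52.74
g^-0.25 = 1.8^-0.25 = 0.8633
D = 1.06 × 1.321 × 12.88 × 52.74 × 0.8633 = 821.2 m

D ≈ 821 m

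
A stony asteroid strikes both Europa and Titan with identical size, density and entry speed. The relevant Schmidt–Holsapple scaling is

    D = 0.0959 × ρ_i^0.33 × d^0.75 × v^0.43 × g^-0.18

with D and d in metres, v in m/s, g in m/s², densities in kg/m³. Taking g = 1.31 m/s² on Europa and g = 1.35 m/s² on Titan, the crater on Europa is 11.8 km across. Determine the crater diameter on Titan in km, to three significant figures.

D ≈ 11.7 km

All impactor-dependent factors cancel in the ratio, leaving D_Titan/D_Europa = (g_Titan/g_Europa)^-0.18.
(1.35/1.31)^-0.18 = 1.031^-0.18 = 0.9945
D_Titan = 0.9945 × 11.8 km = 11.7 km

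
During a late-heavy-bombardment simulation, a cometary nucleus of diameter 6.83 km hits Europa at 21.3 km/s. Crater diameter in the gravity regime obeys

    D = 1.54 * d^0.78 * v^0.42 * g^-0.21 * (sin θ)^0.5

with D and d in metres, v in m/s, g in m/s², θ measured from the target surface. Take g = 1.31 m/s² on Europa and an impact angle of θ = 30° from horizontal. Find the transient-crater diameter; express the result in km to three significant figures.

In SI units: d = 6830 m, v = 21300 m/s.
d^0.78 = 6830^0.78 = 979.1
v^0.42 = 21300^0.42 = 65.75
g^-0.21 = 1.31^-0.21 = 0.9449
(sin 30°)^0.5 = 0.5000^0.5 = 0.7071
D = 1.54 × 979.1 × 65.75 × 0.9449 × 0.7071 = 66238 m
   = 66.24 km

D ≈ 66.2 km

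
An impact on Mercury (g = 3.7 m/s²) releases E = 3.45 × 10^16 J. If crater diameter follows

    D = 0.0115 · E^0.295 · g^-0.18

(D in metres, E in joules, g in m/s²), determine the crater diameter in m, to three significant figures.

D ≈ 687 m

E^0.295 = (3.45 × 10^16)^0.295 = 7.562 × 10^4
g^-0.18 = 3.7^-0.18 = 0.7902
D = 0.0115 × 7.562 × 10^4 × 0.7902 = 687.2 m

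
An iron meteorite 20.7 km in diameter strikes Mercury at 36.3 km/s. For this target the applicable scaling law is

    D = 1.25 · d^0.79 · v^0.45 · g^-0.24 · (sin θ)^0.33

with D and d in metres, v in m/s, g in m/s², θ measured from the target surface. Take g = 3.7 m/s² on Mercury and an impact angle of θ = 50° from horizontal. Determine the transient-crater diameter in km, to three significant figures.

D ≈ 242 km

In SI units: d = 20700 m, v = 36300 m/s.
d^0.79 = 20700^0.79 = 2568
v^0.45 = 36300^0.45 = 112.7
g^-0.24 = 3.7^-0.24 = 0.7305
(sin 50°)^0.33 = 0.7660^0.33 = 0.9158
D = 1.25 × 2568 × 112.7 × 0.7305 × 0.9158 = 2.420 × 10^5 m
   = 242.0 km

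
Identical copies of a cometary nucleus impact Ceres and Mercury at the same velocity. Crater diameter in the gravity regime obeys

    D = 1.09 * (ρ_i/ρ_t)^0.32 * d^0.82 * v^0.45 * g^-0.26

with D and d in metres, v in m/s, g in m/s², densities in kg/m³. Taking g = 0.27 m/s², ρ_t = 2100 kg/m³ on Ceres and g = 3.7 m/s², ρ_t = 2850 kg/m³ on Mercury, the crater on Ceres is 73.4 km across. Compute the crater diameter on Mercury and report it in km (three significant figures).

The impactor-only factors (d, v, ρ_i) cancel in the ratio, leaving D_Mercury/D_Ceres = (g_Mercury/g_Ceres)^-0.26 · (ρ_t,Ceres/ρ_t,Mercury)^0.32.
(3.7/0.27)^-0.26 = 13.70^-0.26 = 0.5064
(2100/2850)^0.32 = 0.7368^0.32 = 0.9069
Ratio = 0.5064 × 0.9069 = 0.4593
D_Mercury = 0.4593 × 73.4 km = 33.7 km

D ≈ 33.7 km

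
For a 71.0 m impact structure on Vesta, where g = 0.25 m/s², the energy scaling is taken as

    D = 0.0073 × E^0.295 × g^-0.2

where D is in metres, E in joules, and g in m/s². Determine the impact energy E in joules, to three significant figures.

E ≈ 1.29 × 10^13 J

Rearranging: E = [D / (0.0073 · g^-0.2)]^(1/0.295).
g^-0.2 = 0.25^-0.2 = 1.320
D / (0.0073 × 1.320) = 71 / (9.636 × 10^-3) = 7.368 × 10^3
E = (7.368 × 10^3)^3.3898 = 1.287 × 10^13 J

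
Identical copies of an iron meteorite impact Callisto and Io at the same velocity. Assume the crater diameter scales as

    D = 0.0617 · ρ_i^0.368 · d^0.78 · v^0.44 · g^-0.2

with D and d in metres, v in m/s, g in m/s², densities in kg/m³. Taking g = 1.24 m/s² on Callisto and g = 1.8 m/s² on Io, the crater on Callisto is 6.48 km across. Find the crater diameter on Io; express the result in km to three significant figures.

D ≈ 6.01 km

All impactor-dependent factors cancel in the ratio, leaving D_Io/D_Callisto = (g_Io/g_Callisto)^-0.2.
(1.8/1.24)^-0.2 = 1.452^-0.2 = 0.9281
D_Io = 0.9281 × 6.48 km = 6.01 km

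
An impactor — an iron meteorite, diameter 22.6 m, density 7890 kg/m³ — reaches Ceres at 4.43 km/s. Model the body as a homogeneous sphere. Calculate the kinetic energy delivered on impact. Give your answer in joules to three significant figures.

v = 4430 m/s.
Mass m = (π/6) ρ d³ = (π/6) × 7890 × (22.6)³ = 4.769 × 10^7 kg
E = ½ m v² = 0.5 × 4.769 × 10^7 × (4430)² = 4.680 × 10^14 J

E ≈ 4.68 × 10^14 J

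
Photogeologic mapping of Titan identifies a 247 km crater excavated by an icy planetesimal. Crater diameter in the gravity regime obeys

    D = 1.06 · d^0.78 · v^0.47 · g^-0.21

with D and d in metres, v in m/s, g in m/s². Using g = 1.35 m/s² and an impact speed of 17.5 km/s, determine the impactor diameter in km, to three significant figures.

d ≈ 22.9 km

Rearranging for d: d = [D / (1.06 · 17500^0.47 · 1.35^-0.21)]^(1/0.78).
D = 247000 m.
17500^0.47 = 98.68
1.35^-0.21 = 0.9389
Denominator = 1.06 × 98.68 × 0.9389 = 98.21
D / 98.21 = 247000 / 98.21 = 2515
d = 2515^(1/0.78) = 2515^1.2821 = 22900 m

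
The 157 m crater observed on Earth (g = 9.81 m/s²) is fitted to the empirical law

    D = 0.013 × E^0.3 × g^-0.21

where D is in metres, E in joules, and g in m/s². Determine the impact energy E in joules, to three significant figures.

Rearranging: E = [D / (0.013 · g^-0.21)]^(1/0.3).
g^-0.21 = 9.81^-0.21 = 0.6191
D / (0.013 × 0.6191) = 157 / (8.048 × 10^-3) = 1.951 × 10^4
E = (1.951 × 10^4)^3.3333 = 1.999 × 10^14 J

E ≈ 2.00 × 10^14 J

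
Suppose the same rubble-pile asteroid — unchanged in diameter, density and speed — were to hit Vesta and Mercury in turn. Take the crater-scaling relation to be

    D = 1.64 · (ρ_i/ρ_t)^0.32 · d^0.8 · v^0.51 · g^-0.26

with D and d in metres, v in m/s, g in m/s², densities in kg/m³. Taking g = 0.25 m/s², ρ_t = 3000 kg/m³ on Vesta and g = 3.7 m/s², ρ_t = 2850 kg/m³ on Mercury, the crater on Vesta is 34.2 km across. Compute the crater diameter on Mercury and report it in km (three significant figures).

D ≈ 17.3 km

The impactor-only factors (d, v, ρ_i) cancel in the ratio, leaving D_Mercury/D_Vesta = (g_Mercury/g_Vesta)^-0.26 · (ρ_t,Vesta/ρ_t,Mercury)^0.32.
(3.7/0.25)^-0.26 = 14.80^-0.26 = 0.4963
(3000/2850)^0.32 = 1.053^0.32 = 1.017
Ratio = 0.4963 × 1.017 = 0.5047
D_Mercury = 0.5047 × 34.2 km = 17.3 km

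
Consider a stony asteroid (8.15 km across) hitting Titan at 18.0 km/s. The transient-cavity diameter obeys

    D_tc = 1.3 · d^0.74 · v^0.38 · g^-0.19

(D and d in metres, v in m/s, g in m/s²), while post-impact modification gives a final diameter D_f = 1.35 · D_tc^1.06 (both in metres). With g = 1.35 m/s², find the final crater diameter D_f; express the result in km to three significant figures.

In SI: d = 8150 m, v = 18000 m/s.
d^0.74 = 8150^0.74 = 783.9
v^0.38 = 18000^0.38 = 41.40
g^-0.19 = 1.35^-0.19 = 0.9446
D_tc = 1.3 × 783.9 × 41.40 × 0.9446 = 39850 m
D_f = 1.35 × (39850)^1.06 = 1.016 × 10^5 m
     = 101.6 km

D_f ≈ 102 km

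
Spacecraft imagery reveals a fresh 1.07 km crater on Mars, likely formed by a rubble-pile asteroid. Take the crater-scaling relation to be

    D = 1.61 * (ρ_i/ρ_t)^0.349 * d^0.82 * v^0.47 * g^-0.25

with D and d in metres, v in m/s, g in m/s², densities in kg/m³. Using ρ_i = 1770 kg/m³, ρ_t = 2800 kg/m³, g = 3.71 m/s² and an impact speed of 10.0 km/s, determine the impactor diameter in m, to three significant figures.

Rearranging for d: d = [D / (1.61 · (1770/2800)^0.349 · 10000^0.47 · 3.71^-0.25)]^(1/0.82).
D = 1070 m.
(1770/2800)^0.349 = 0.8521
10000^0.47 = 75.86
3.71^-0.25 = 0.7205
Denominator = 1.61 × 0.8521 × 75.86 × 0.7205 = 74.98
D / 74.98 = 1070 / 74.98 = 14.27
d = 14.27^(1/0.82) = 14.27^1.2195 = 25.58 m

d ≈ 25.6 m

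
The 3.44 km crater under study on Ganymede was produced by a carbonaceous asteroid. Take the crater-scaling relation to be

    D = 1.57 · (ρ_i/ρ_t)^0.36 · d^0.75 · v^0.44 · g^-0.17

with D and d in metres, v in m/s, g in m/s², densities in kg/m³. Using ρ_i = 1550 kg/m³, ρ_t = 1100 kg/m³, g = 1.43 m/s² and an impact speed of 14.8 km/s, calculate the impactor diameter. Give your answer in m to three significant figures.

Rearranging for d: d = [D / (1.57 · (1550/1100)^0.36 · 14800^0.44 · 1.43^-0.17)]^(1/0.75).
D = 3440 m.
(1550/1100)^0.36 = 1.131
14800^0.44 = 68.38
1.43^-0.17 = 0.9410
Denominator = 1.57 × 1.131 × 68.38 × 0.9410 = 114.3
D / 114.3 = 3440 / 114.3 = 30.10
d = 30.10^(1/0.75) = 30.10^1.3333 = 93.62 m

d ≈ 93.6 m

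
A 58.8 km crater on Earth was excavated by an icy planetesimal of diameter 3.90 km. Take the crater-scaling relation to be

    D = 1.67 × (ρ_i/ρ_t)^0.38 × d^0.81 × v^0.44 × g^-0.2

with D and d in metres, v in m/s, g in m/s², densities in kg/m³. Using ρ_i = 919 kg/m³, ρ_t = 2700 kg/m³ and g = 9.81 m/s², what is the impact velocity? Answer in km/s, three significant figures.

Rearranging for v: v = [D / (1.67 · (919/2700)^0.38 · 3900^0.81 · 9.81^-0.2)]^(1/0.44).
D = 58800 m.
(919/2700)^0.38 = 0.6640
3900^0.81 = 810.5
9.81^-0.2 = 0.6334
Denominator = 1.67 × 0.6640 × 810.5 × 0.6334 = 569.3
D / 569.3 = 58800 / 569.3 = 103.3
v = 103.3^(1/0.44) = 103.3^2.2727 = 37796 m/s

v ≈ 37.8 km/s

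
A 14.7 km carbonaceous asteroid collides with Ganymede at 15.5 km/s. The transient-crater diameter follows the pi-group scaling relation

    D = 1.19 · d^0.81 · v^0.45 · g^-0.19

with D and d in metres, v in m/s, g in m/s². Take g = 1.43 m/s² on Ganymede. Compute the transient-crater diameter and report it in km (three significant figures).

D ≈ 203 km

In SI units: d = 14700 m, v = 15500 m/s.
d^0.81 = 14700^0.81 = 2374
v^0.45 = 15500^0.45 = 76.85
g^-0.19 = 1.43^-0.19 = 0.9343
D = 1.19 × 2374 × 76.85 × 0.9343 = 2.028 × 10^5 m
   = 202.8 km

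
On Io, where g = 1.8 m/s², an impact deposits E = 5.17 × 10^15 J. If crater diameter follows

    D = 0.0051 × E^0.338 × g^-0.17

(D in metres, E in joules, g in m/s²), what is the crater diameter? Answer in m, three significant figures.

E^0.338 = (5.17 × 10^15)^0.338 = 2.047 × 10^5
g^-0.17 = 1.8^-0.17 = 0.9049
D = 0.0051 × 2.047 × 10^5 × 0.9049 = 944.7 m

D ≈ 945 m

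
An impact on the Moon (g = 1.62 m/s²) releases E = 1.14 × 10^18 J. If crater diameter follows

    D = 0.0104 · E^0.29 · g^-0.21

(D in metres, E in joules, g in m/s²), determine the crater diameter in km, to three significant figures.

E^0.29 = (1.14 × 10^18)^0.29 = 1.724 × 10^5
g^-0.21 = 1.62^-0.21 = 0.9037
D = 0.0104 × 1.724 × 10^5 × 0.9037 = 1620 m
   = 1.620 km

D ≈ 1.62 km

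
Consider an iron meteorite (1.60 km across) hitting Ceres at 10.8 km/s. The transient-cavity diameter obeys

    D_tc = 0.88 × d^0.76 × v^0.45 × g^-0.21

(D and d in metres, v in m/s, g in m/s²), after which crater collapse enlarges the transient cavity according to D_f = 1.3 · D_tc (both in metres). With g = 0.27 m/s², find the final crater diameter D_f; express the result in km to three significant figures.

In SI: d = 1600 m, v = 10800 m/s.
d^0.76 = 1600^0.76 = 272.4
v^0.45 = 10800^0.45 = 65.32
g^-0.21 = 0.27^-0.21 = 1.316
D_tc = 0.88 × 272.4 × 65.32 × 1.316 = 20610 m
D_f = 1.3 × 20610 = 26793 m
     = 26.79 km

D_f ≈ 26.8 km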